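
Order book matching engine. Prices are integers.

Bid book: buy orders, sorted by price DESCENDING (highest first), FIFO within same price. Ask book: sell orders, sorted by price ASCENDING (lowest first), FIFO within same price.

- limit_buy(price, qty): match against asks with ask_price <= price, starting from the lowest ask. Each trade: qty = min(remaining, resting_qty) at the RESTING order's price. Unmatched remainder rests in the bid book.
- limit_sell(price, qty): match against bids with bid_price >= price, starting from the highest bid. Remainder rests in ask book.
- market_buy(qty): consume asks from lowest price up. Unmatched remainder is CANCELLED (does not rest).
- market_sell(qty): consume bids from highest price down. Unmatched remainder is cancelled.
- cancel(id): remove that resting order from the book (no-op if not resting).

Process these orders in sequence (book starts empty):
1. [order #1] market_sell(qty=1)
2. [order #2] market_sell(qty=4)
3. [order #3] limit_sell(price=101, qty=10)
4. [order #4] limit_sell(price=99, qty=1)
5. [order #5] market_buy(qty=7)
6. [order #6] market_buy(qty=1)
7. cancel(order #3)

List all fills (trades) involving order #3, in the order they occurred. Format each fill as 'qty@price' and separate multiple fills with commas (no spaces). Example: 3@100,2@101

After op 1 [order #1] market_sell(qty=1): fills=none; bids=[-] asks=[-]
After op 2 [order #2] market_sell(qty=4): fills=none; bids=[-] asks=[-]
After op 3 [order #3] limit_sell(price=101, qty=10): fills=none; bids=[-] asks=[#3:10@101]
After op 4 [order #4] limit_sell(price=99, qty=1): fills=none; bids=[-] asks=[#4:1@99 #3:10@101]
After op 5 [order #5] market_buy(qty=7): fills=#5x#4:1@99 #5x#3:6@101; bids=[-] asks=[#3:4@101]
After op 6 [order #6] market_buy(qty=1): fills=#6x#3:1@101; bids=[-] asks=[#3:3@101]
After op 7 cancel(order #3): fills=none; bids=[-] asks=[-]

Answer: 6@101,1@101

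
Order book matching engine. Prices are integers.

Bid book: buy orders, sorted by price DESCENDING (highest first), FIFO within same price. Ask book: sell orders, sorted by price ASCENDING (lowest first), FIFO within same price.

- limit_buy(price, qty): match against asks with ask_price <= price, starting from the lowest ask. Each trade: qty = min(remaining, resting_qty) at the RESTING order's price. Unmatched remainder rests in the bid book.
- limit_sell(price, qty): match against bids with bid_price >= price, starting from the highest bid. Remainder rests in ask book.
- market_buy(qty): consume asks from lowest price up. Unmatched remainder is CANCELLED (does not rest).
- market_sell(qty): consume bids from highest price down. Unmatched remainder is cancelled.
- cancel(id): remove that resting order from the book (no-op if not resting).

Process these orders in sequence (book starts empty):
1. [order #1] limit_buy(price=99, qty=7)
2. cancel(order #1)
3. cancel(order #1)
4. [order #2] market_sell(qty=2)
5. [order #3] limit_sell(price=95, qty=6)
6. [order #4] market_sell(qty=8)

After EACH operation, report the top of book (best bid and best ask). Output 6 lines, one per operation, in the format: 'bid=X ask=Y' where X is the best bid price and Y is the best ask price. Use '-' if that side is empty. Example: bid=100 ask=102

Answer: bid=99 ask=-
bid=- ask=-
bid=- ask=-
bid=- ask=-
bid=- ask=95
bid=- ask=95

Derivation:
After op 1 [order #1] limit_buy(price=99, qty=7): fills=none; bids=[#1:7@99] asks=[-]
After op 2 cancel(order #1): fills=none; bids=[-] asks=[-]
After op 3 cancel(order #1): fills=none; bids=[-] asks=[-]
After op 4 [order #2] market_sell(qty=2): fills=none; bids=[-] asks=[-]
After op 5 [order #3] limit_sell(price=95, qty=6): fills=none; bids=[-] asks=[#3:6@95]
After op 6 [order #4] market_sell(qty=8): fills=none; bids=[-] asks=[#3:6@95]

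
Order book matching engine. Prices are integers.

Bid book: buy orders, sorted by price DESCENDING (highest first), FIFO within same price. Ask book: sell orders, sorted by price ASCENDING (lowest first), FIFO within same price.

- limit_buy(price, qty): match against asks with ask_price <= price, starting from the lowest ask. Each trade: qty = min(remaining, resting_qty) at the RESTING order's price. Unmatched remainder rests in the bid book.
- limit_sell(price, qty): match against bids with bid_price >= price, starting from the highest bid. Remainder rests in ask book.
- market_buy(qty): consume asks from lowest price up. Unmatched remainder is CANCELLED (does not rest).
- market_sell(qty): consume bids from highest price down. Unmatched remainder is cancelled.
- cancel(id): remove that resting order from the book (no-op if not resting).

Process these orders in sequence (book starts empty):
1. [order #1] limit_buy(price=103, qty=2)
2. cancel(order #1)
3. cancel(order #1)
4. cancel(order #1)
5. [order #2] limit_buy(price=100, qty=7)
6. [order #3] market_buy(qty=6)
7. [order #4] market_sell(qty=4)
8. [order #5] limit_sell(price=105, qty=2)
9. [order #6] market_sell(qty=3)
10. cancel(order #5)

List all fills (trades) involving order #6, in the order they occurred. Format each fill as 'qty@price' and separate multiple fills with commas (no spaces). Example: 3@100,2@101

Answer: 3@100

Derivation:
After op 1 [order #1] limit_buy(price=103, qty=2): fills=none; bids=[#1:2@103] asks=[-]
After op 2 cancel(order #1): fills=none; bids=[-] asks=[-]
After op 3 cancel(order #1): fills=none; bids=[-] asks=[-]
After op 4 cancel(order #1): fills=none; bids=[-] asks=[-]
After op 5 [order #2] limit_buy(price=100, qty=7): fills=none; bids=[#2:7@100] asks=[-]
After op 6 [order #3] market_buy(qty=6): fills=none; bids=[#2:7@100] asks=[-]
After op 7 [order #4] market_sell(qty=4): fills=#2x#4:4@100; bids=[#2:3@100] asks=[-]
After op 8 [order #5] limit_sell(price=105, qty=2): fills=none; bids=[#2:3@100] asks=[#5:2@105]
After op 9 [order #6] market_sell(qty=3): fills=#2x#6:3@100; bids=[-] asks=[#5:2@105]
After op 10 cancel(order #5): fills=none; bids=[-] asks=[-]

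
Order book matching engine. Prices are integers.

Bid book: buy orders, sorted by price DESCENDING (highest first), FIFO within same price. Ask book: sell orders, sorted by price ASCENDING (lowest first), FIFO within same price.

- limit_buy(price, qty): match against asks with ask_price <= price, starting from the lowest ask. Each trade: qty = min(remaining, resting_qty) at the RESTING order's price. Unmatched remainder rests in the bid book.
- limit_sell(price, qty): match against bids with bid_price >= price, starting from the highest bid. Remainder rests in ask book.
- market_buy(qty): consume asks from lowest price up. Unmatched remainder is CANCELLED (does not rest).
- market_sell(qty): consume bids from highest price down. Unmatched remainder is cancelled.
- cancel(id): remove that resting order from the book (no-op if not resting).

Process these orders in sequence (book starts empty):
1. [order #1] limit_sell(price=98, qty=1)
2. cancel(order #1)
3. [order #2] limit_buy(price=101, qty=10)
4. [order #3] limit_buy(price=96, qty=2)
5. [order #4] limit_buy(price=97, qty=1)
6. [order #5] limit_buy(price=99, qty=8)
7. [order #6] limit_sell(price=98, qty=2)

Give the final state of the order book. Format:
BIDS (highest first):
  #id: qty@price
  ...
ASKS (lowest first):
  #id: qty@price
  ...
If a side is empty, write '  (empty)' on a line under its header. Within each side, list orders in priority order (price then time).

Answer: BIDS (highest first):
  #2: 8@101
  #5: 8@99
  #4: 1@97
  #3: 2@96
ASKS (lowest first):
  (empty)

Derivation:
After op 1 [order #1] limit_sell(price=98, qty=1): fills=none; bids=[-] asks=[#1:1@98]
After op 2 cancel(order #1): fills=none; bids=[-] asks=[-]
After op 3 [order #2] limit_buy(price=101, qty=10): fills=none; bids=[#2:10@101] asks=[-]
After op 4 [order #3] limit_buy(price=96, qty=2): fills=none; bids=[#2:10@101 #3:2@96] asks=[-]
After op 5 [order #4] limit_buy(price=97, qty=1): fills=none; bids=[#2:10@101 #4:1@97 #3:2@96] asks=[-]
After op 6 [order #5] limit_buy(price=99, qty=8): fills=none; bids=[#2:10@101 #5:8@99 #4:1@97 #3:2@96] asks=[-]
After op 7 [order #6] limit_sell(price=98, qty=2): fills=#2x#6:2@101; bids=[#2:8@101 #5:8@99 #4:1@97 #3:2@96] asks=[-]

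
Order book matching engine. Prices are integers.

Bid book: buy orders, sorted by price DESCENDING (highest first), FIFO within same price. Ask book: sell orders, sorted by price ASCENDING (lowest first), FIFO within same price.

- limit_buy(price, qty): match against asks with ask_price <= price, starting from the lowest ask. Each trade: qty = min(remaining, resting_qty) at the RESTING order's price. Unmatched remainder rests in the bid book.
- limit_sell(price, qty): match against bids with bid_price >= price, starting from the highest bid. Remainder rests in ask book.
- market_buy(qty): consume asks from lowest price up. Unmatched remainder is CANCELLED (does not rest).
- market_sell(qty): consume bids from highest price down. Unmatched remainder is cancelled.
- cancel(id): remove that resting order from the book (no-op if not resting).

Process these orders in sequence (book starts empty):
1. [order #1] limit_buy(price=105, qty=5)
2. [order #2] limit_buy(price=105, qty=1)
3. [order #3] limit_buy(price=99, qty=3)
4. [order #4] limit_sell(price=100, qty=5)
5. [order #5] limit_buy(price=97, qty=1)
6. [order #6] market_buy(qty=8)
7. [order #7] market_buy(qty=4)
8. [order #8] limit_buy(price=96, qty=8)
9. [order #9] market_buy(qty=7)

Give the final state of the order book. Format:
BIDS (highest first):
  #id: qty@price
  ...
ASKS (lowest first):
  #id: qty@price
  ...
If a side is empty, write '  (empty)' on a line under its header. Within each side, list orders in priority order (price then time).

Answer: BIDS (highest first):
  #2: 1@105
  #3: 3@99
  #5: 1@97
  #8: 8@96
ASKS (lowest first):
  (empty)

Derivation:
After op 1 [order #1] limit_buy(price=105, qty=5): fills=none; bids=[#1:5@105] asks=[-]
After op 2 [order #2] limit_buy(price=105, qty=1): fills=none; bids=[#1:5@105 #2:1@105] asks=[-]
After op 3 [order #3] limit_buy(price=99, qty=3): fills=none; bids=[#1:5@105 #2:1@105 #3:3@99] asks=[-]
After op 4 [order #4] limit_sell(price=100, qty=5): fills=#1x#4:5@105; bids=[#2:1@105 #3:3@99] asks=[-]
After op 5 [order #5] limit_buy(price=97, qty=1): fills=none; bids=[#2:1@105 #3:3@99 #5:1@97] asks=[-]
After op 6 [order #6] market_buy(qty=8): fills=none; bids=[#2:1@105 #3:3@99 #5:1@97] asks=[-]
After op 7 [order #7] market_buy(qty=4): fills=none; bids=[#2:1@105 #3:3@99 #5:1@97] asks=[-]
After op 8 [order #8] limit_buy(price=96, qty=8): fills=none; bids=[#2:1@105 #3:3@99 #5:1@97 #8:8@96] asks=[-]
After op 9 [order #9] market_buy(qty=7): fills=none; bids=[#2:1@105 #3:3@99 #5:1@97 #8:8@96] asks=[-]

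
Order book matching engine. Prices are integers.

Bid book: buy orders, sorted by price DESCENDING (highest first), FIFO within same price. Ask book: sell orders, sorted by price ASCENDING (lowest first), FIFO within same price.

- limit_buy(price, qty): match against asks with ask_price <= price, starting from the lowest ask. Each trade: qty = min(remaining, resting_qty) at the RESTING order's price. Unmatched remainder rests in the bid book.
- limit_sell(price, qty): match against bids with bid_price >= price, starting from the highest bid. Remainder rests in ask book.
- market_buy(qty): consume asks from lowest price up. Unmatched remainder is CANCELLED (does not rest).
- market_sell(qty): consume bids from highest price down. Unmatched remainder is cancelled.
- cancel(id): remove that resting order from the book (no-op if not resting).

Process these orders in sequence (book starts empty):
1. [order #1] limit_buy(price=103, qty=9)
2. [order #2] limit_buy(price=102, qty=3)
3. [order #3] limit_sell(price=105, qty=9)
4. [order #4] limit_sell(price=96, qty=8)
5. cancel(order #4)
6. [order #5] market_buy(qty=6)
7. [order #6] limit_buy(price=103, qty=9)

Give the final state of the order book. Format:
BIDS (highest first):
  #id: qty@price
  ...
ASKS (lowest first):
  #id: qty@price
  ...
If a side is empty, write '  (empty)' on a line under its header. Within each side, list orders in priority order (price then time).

Answer: BIDS (highest first):
  #1: 1@103
  #6: 9@103
  #2: 3@102
ASKS (lowest first):
  #3: 3@105

Derivation:
After op 1 [order #1] limit_buy(price=103, qty=9): fills=none; bids=[#1:9@103] asks=[-]
After op 2 [order #2] limit_buy(price=102, qty=3): fills=none; bids=[#1:9@103 #2:3@102] asks=[-]
After op 3 [order #3] limit_sell(price=105, qty=9): fills=none; bids=[#1:9@103 #2:3@102] asks=[#3:9@105]
After op 4 [order #4] limit_sell(price=96, qty=8): fills=#1x#4:8@103; bids=[#1:1@103 #2:3@102] asks=[#3:9@105]
After op 5 cancel(order #4): fills=none; bids=[#1:1@103 #2:3@102] asks=[#3:9@105]
After op 6 [order #5] market_buy(qty=6): fills=#5x#3:6@105; bids=[#1:1@103 #2:3@102] asks=[#3:3@105]
After op 7 [order #6] limit_buy(price=103, qty=9): fills=none; bids=[#1:1@103 #6:9@103 #2:3@102] asks=[#3:3@105]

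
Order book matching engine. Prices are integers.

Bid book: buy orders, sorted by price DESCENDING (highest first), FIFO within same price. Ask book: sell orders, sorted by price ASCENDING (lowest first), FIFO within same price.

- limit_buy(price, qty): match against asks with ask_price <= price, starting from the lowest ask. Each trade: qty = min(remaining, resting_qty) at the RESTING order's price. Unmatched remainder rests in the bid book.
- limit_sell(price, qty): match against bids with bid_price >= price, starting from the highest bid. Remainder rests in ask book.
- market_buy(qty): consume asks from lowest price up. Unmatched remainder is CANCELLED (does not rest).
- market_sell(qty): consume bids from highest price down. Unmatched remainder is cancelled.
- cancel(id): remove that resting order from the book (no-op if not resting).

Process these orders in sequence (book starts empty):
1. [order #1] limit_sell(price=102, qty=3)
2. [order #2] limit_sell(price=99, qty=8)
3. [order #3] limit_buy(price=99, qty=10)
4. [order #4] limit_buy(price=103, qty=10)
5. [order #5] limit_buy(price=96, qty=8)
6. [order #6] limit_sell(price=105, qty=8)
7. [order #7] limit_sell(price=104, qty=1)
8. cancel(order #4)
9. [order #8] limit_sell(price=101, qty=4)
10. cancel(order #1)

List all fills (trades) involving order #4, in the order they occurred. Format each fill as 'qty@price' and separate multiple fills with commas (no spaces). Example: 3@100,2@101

After op 1 [order #1] limit_sell(price=102, qty=3): fills=none; bids=[-] asks=[#1:3@102]
After op 2 [order #2] limit_sell(price=99, qty=8): fills=none; bids=[-] asks=[#2:8@99 #1:3@102]
After op 3 [order #3] limit_buy(price=99, qty=10): fills=#3x#2:8@99; bids=[#3:2@99] asks=[#1:3@102]
After op 4 [order #4] limit_buy(price=103, qty=10): fills=#4x#1:3@102; bids=[#4:7@103 #3:2@99] asks=[-]
After op 5 [order #5] limit_buy(price=96, qty=8): fills=none; bids=[#4:7@103 #3:2@99 #5:8@96] asks=[-]
After op 6 [order #6] limit_sell(price=105, qty=8): fills=none; bids=[#4:7@103 #3:2@99 #5:8@96] asks=[#6:8@105]
After op 7 [order #7] limit_sell(price=104, qty=1): fills=none; bids=[#4:7@103 #3:2@99 #5:8@96] asks=[#7:1@104 #6:8@105]
After op 8 cancel(order #4): fills=none; bids=[#3:2@99 #5:8@96] asks=[#7:1@104 #6:8@105]
After op 9 [order #8] limit_sell(price=101, qty=4): fills=none; bids=[#3:2@99 #5:8@96] asks=[#8:4@101 #7:1@104 #6:8@105]
After op 10 cancel(order #1): fills=none; bids=[#3:2@99 #5:8@96] asks=[#8:4@101 #7:1@104 #6:8@105]

Answer: 3@102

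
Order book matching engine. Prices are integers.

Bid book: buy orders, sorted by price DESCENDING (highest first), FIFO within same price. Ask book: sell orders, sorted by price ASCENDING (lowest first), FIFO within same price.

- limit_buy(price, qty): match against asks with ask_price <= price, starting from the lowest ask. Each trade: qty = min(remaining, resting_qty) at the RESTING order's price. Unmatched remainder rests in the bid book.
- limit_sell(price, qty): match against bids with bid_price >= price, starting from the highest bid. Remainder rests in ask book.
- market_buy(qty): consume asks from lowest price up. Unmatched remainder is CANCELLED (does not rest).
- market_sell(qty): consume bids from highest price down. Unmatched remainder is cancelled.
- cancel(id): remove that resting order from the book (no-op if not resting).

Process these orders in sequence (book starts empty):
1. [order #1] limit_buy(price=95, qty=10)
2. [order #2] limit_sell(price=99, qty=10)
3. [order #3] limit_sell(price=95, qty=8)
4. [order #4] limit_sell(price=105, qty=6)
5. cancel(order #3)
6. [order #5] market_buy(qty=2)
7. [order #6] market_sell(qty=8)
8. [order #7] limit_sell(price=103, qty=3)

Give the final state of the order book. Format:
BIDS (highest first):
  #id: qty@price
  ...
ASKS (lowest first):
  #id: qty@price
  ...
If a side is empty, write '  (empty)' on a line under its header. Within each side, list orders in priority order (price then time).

Answer: BIDS (highest first):
  (empty)
ASKS (lowest first):
  #2: 8@99
  #7: 3@103
  #4: 6@105

Derivation:
After op 1 [order #1] limit_buy(price=95, qty=10): fills=none; bids=[#1:10@95] asks=[-]
After op 2 [order #2] limit_sell(price=99, qty=10): fills=none; bids=[#1:10@95] asks=[#2:10@99]
After op 3 [order #3] limit_sell(price=95, qty=8): fills=#1x#3:8@95; bids=[#1:2@95] asks=[#2:10@99]
After op 4 [order #4] limit_sell(price=105, qty=6): fills=none; bids=[#1:2@95] asks=[#2:10@99 #4:6@105]
After op 5 cancel(order #3): fills=none; bids=[#1:2@95] asks=[#2:10@99 #4:6@105]
After op 6 [order #5] market_buy(qty=2): fills=#5x#2:2@99; bids=[#1:2@95] asks=[#2:8@99 #4:6@105]
After op 7 [order #6] market_sell(qty=8): fills=#1x#6:2@95; bids=[-] asks=[#2:8@99 #4:6@105]
After op 8 [order #7] limit_sell(price=103, qty=3): fills=none; bids=[-] asks=[#2:8@99 #7:3@103 #4:6@105]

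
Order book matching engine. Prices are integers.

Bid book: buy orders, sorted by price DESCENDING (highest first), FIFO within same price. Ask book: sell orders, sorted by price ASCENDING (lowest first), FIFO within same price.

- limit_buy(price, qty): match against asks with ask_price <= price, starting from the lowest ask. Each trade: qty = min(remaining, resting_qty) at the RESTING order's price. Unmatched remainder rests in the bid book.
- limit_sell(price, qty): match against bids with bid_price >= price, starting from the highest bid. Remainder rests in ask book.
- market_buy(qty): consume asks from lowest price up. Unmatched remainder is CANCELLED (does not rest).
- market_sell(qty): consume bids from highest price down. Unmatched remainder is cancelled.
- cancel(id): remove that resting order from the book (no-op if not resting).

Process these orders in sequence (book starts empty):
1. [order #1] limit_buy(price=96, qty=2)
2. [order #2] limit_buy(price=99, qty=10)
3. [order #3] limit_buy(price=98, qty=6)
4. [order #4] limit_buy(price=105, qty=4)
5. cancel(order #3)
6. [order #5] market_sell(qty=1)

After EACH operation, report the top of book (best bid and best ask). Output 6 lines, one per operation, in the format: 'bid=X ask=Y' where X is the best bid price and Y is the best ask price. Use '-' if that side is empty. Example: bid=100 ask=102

After op 1 [order #1] limit_buy(price=96, qty=2): fills=none; bids=[#1:2@96] asks=[-]
After op 2 [order #2] limit_buy(price=99, qty=10): fills=none; bids=[#2:10@99 #1:2@96] asks=[-]
After op 3 [order #3] limit_buy(price=98, qty=6): fills=none; bids=[#2:10@99 #3:6@98 #1:2@96] asks=[-]
After op 4 [order #4] limit_buy(price=105, qty=4): fills=none; bids=[#4:4@105 #2:10@99 #3:6@98 #1:2@96] asks=[-]
After op 5 cancel(order #3): fills=none; bids=[#4:4@105 #2:10@99 #1:2@96] asks=[-]
After op 6 [order #5] market_sell(qty=1): fills=#4x#5:1@105; bids=[#4:3@105 #2:10@99 #1:2@96] asks=[-]

Answer: bid=96 ask=-
bid=99 ask=-
bid=99 ask=-
bid=105 ask=-
bid=105 ask=-
bid=105 ask=-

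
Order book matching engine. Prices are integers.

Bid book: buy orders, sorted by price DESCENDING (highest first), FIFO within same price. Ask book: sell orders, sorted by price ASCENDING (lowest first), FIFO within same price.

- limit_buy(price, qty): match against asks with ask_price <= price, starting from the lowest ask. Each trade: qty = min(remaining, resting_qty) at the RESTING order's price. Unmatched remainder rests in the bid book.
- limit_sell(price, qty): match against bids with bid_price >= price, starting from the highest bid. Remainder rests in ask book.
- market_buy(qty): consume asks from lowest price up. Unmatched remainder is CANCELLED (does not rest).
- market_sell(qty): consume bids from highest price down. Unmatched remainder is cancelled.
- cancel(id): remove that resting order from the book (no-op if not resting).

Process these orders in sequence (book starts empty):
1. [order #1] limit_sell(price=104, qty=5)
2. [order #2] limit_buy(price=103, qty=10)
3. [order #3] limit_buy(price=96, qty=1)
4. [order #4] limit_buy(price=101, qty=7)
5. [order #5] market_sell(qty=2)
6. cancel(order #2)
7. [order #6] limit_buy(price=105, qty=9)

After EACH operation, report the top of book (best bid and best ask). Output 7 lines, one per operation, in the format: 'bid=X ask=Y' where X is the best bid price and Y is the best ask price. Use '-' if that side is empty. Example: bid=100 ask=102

After op 1 [order #1] limit_sell(price=104, qty=5): fills=none; bids=[-] asks=[#1:5@104]
After op 2 [order #2] limit_buy(price=103, qty=10): fills=none; bids=[#2:10@103] asks=[#1:5@104]
After op 3 [order #3] limit_buy(price=96, qty=1): fills=none; bids=[#2:10@103 #3:1@96] asks=[#1:5@104]
After op 4 [order #4] limit_buy(price=101, qty=7): fills=none; bids=[#2:10@103 #4:7@101 #3:1@96] asks=[#1:5@104]
After op 5 [order #5] market_sell(qty=2): fills=#2x#5:2@103; bids=[#2:8@103 #4:7@101 #3:1@96] asks=[#1:5@104]
After op 6 cancel(order #2): fills=none; bids=[#4:7@101 #3:1@96] asks=[#1:5@104]
After op 7 [order #6] limit_buy(price=105, qty=9): fills=#6x#1:5@104; bids=[#6:4@105 #4:7@101 #3:1@96] asks=[-]

Answer: bid=- ask=104
bid=103 ask=104
bid=103 ask=104
bid=103 ask=104
bid=103 ask=104
bid=101 ask=104
bid=105 ask=-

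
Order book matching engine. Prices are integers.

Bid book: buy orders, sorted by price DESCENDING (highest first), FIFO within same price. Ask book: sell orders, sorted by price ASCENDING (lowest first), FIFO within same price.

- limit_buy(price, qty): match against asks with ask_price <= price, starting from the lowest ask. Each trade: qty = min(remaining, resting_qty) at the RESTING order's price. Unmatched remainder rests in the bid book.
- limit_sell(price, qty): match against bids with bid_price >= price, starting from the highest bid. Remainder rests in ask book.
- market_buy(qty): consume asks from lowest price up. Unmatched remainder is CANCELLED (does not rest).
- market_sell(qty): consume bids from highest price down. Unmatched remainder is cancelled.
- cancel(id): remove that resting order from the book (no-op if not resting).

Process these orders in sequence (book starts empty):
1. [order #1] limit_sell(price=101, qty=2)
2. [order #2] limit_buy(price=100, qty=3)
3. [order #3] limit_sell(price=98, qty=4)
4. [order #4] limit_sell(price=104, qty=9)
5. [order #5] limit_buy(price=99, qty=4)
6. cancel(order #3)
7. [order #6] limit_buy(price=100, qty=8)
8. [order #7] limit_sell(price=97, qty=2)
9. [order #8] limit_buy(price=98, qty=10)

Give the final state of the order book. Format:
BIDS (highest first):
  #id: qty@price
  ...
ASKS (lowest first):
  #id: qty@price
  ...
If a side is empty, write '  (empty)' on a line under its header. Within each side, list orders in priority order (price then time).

After op 1 [order #1] limit_sell(price=101, qty=2): fills=none; bids=[-] asks=[#1:2@101]
After op 2 [order #2] limit_buy(price=100, qty=3): fills=none; bids=[#2:3@100] asks=[#1:2@101]
After op 3 [order #3] limit_sell(price=98, qty=4): fills=#2x#3:3@100; bids=[-] asks=[#3:1@98 #1:2@101]
After op 4 [order #4] limit_sell(price=104, qty=9): fills=none; bids=[-] asks=[#3:1@98 #1:2@101 #4:9@104]
After op 5 [order #5] limit_buy(price=99, qty=4): fills=#5x#3:1@98; bids=[#5:3@99] asks=[#1:2@101 #4:9@104]
After op 6 cancel(order #3): fills=none; bids=[#5:3@99] asks=[#1:2@101 #4:9@104]
After op 7 [order #6] limit_buy(price=100, qty=8): fills=none; bids=[#6:8@100 #5:3@99] asks=[#1:2@101 #4:9@104]
After op 8 [order #7] limit_sell(price=97, qty=2): fills=#6x#7:2@100; bids=[#6:6@100 #5:3@99] asks=[#1:2@101 #4:9@104]
After op 9 [order #8] limit_buy(price=98, qty=10): fills=none; bids=[#6:6@100 #5:3@99 #8:10@98] asks=[#1:2@101 #4:9@104]

Answer: BIDS (highest first):
  #6: 6@100
  #5: 3@99
  #8: 10@98
ASKS (lowest first):
  #1: 2@101
  #4: 9@104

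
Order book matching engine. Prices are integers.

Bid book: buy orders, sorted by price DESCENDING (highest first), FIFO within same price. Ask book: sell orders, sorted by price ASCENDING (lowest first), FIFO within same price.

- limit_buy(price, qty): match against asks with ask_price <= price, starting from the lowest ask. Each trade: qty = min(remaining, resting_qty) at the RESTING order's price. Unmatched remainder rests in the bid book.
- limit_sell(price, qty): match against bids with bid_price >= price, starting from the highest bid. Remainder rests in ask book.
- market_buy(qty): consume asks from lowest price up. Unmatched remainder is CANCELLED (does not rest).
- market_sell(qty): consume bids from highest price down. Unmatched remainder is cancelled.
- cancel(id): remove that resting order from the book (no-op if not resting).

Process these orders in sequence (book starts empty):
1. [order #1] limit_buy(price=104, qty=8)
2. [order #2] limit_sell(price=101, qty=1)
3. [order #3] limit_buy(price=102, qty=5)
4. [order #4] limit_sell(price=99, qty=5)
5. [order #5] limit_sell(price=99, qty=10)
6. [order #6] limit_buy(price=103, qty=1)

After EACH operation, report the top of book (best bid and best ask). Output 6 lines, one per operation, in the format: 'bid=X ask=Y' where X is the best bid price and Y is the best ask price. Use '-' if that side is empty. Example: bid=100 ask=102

After op 1 [order #1] limit_buy(price=104, qty=8): fills=none; bids=[#1:8@104] asks=[-]
After op 2 [order #2] limit_sell(price=101, qty=1): fills=#1x#2:1@104; bids=[#1:7@104] asks=[-]
After op 3 [order #3] limit_buy(price=102, qty=5): fills=none; bids=[#1:7@104 #3:5@102] asks=[-]
After op 4 [order #4] limit_sell(price=99, qty=5): fills=#1x#4:5@104; bids=[#1:2@104 #3:5@102] asks=[-]
After op 5 [order #5] limit_sell(price=99, qty=10): fills=#1x#5:2@104 #3x#5:5@102; bids=[-] asks=[#5:3@99]
After op 6 [order #6] limit_buy(price=103, qty=1): fills=#6x#5:1@99; bids=[-] asks=[#5:2@99]

Answer: bid=104 ask=-
bid=104 ask=-
bid=104 ask=-
bid=104 ask=-
bid=- ask=99
bid=- ask=99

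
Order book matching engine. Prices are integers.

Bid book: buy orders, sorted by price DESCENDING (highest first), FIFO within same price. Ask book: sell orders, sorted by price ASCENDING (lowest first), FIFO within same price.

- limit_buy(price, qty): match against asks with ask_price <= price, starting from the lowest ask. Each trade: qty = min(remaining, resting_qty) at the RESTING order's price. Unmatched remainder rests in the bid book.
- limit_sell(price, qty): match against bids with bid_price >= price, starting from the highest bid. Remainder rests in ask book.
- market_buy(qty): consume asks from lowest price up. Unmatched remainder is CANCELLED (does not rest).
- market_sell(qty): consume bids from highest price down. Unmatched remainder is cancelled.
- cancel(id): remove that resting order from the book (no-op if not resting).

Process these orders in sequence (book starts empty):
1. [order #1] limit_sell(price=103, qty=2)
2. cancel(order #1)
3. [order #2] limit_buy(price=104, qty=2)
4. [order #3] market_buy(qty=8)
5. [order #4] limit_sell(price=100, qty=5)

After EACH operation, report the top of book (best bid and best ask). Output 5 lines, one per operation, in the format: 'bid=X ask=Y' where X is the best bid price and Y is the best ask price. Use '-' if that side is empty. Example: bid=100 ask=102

After op 1 [order #1] limit_sell(price=103, qty=2): fills=none; bids=[-] asks=[#1:2@103]
After op 2 cancel(order #1): fills=none; bids=[-] asks=[-]
After op 3 [order #2] limit_buy(price=104, qty=2): fills=none; bids=[#2:2@104] asks=[-]
After op 4 [order #3] market_buy(qty=8): fills=none; bids=[#2:2@104] asks=[-]
After op 5 [order #4] limit_sell(price=100, qty=5): fills=#2x#4:2@104; bids=[-] asks=[#4:3@100]

Answer: bid=- ask=103
bid=- ask=-
bid=104 ask=-
bid=104 ask=-
bid=- ask=100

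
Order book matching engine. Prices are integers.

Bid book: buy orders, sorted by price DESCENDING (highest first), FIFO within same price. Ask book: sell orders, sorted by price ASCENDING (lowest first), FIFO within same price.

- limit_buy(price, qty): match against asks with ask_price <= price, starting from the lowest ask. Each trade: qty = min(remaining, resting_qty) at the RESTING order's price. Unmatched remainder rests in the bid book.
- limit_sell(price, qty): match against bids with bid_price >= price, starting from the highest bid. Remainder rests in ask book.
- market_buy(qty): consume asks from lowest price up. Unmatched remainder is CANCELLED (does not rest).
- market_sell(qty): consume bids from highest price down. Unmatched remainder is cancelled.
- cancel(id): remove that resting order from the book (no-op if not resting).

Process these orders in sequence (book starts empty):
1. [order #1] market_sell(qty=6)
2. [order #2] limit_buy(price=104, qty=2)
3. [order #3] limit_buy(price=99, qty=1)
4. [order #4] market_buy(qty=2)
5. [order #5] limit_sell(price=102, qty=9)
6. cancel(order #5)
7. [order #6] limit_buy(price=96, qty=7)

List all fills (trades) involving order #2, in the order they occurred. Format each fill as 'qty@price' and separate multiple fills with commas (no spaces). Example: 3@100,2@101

Answer: 2@104

Derivation:
After op 1 [order #1] market_sell(qty=6): fills=none; bids=[-] asks=[-]
After op 2 [order #2] limit_buy(price=104, qty=2): fills=none; bids=[#2:2@104] asks=[-]
After op 3 [order #3] limit_buy(price=99, qty=1): fills=none; bids=[#2:2@104 #3:1@99] asks=[-]
After op 4 [order #4] market_buy(qty=2): fills=none; bids=[#2:2@104 #3:1@99] asks=[-]
After op 5 [order #5] limit_sell(price=102, qty=9): fills=#2x#5:2@104; bids=[#3:1@99] asks=[#5:7@102]
After op 6 cancel(order #5): fills=none; bids=[#3:1@99] asks=[-]
After op 7 [order #6] limit_buy(price=96, qty=7): fills=none; bids=[#3:1@99 #6:7@96] asks=[-]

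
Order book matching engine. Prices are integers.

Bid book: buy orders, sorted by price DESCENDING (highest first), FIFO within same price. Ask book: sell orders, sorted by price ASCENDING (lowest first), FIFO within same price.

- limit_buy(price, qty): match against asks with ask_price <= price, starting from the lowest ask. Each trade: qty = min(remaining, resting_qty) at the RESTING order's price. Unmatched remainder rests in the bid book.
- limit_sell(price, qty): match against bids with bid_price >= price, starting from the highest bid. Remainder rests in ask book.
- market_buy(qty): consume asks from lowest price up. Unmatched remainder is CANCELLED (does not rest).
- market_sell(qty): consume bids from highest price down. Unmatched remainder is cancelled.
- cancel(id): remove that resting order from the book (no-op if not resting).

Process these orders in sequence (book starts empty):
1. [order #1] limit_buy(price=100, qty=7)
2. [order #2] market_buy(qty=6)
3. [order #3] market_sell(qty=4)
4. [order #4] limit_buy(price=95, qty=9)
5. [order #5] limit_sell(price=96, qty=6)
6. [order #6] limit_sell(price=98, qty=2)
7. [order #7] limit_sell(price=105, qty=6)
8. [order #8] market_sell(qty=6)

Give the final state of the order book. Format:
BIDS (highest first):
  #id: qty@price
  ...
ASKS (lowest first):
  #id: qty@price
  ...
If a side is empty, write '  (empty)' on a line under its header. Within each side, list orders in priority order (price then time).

Answer: BIDS (highest first):
  #4: 3@95
ASKS (lowest first):
  #5: 3@96
  #6: 2@98
  #7: 6@105

Derivation:
After op 1 [order #1] limit_buy(price=100, qty=7): fills=none; bids=[#1:7@100] asks=[-]
After op 2 [order #2] market_buy(qty=6): fills=none; bids=[#1:7@100] asks=[-]
After op 3 [order #3] market_sell(qty=4): fills=#1x#3:4@100; bids=[#1:3@100] asks=[-]
After op 4 [order #4] limit_buy(price=95, qty=9): fills=none; bids=[#1:3@100 #4:9@95] asks=[-]
After op 5 [order #5] limit_sell(price=96, qty=6): fills=#1x#5:3@100; bids=[#4:9@95] asks=[#5:3@96]
After op 6 [order #6] limit_sell(price=98, qty=2): fills=none; bids=[#4:9@95] asks=[#5:3@96 #6:2@98]
After op 7 [order #7] limit_sell(price=105, qty=6): fills=none; bids=[#4:9@95] asks=[#5:3@96 #6:2@98 #7:6@105]
After op 8 [order #8] market_sell(qty=6): fills=#4x#8:6@95; bids=[#4:3@95] asks=[#5:3@96 #6:2@98 #7:6@105]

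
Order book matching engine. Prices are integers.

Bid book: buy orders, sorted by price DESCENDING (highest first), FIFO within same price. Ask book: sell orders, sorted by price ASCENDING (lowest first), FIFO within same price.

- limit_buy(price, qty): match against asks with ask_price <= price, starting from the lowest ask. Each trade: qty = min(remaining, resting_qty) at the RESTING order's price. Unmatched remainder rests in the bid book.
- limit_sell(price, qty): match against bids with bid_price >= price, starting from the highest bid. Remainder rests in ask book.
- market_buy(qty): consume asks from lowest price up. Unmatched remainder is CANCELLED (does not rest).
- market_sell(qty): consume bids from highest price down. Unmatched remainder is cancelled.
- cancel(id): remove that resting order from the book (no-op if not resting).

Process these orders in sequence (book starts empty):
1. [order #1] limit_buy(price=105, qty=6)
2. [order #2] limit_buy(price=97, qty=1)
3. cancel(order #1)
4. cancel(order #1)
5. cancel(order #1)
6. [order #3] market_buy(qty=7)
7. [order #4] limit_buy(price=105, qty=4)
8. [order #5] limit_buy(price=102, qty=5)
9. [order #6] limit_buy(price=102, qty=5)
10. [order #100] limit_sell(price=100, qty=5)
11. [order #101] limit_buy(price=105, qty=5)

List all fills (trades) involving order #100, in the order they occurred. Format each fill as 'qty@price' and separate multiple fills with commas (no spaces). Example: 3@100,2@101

After op 1 [order #1] limit_buy(price=105, qty=6): fills=none; bids=[#1:6@105] asks=[-]
After op 2 [order #2] limit_buy(price=97, qty=1): fills=none; bids=[#1:6@105 #2:1@97] asks=[-]
After op 3 cancel(order #1): fills=none; bids=[#2:1@97] asks=[-]
After op 4 cancel(order #1): fills=none; bids=[#2:1@97] asks=[-]
After op 5 cancel(order #1): fills=none; bids=[#2:1@97] asks=[-]
After op 6 [order #3] market_buy(qty=7): fills=none; bids=[#2:1@97] asks=[-]
After op 7 [order #4] limit_buy(price=105, qty=4): fills=none; bids=[#4:4@105 #2:1@97] asks=[-]
After op 8 [order #5] limit_buy(price=102, qty=5): fills=none; bids=[#4:4@105 #5:5@102 #2:1@97] asks=[-]
After op 9 [order #6] limit_buy(price=102, qty=5): fills=none; bids=[#4:4@105 #5:5@102 #6:5@102 #2:1@97] asks=[-]
After op 10 [order #100] limit_sell(price=100, qty=5): fills=#4x#100:4@105 #5x#100:1@102; bids=[#5:4@102 #6:5@102 #2:1@97] asks=[-]
After op 11 [order #101] limit_buy(price=105, qty=5): fills=none; bids=[#101:5@105 #5:4@102 #6:5@102 #2:1@97] asks=[-]

Answer: 4@105,1@102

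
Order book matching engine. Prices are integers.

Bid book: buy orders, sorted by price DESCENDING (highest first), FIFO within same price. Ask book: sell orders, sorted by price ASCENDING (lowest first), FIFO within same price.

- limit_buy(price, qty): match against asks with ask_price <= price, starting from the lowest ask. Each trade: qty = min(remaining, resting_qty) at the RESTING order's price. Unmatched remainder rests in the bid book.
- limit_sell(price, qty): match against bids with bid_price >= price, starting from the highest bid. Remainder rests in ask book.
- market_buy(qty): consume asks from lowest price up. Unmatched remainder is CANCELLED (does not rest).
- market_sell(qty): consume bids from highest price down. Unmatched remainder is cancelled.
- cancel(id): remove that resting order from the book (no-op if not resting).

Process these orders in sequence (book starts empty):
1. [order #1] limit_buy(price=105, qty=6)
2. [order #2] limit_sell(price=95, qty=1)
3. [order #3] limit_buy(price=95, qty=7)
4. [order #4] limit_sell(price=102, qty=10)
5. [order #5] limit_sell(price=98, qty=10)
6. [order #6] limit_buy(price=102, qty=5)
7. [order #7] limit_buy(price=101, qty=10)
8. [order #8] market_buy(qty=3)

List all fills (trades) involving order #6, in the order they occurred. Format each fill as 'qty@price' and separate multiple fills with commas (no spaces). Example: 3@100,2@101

After op 1 [order #1] limit_buy(price=105, qty=6): fills=none; bids=[#1:6@105] asks=[-]
After op 2 [order #2] limit_sell(price=95, qty=1): fills=#1x#2:1@105; bids=[#1:5@105] asks=[-]
After op 3 [order #3] limit_buy(price=95, qty=7): fills=none; bids=[#1:5@105 #3:7@95] asks=[-]
After op 4 [order #4] limit_sell(price=102, qty=10): fills=#1x#4:5@105; bids=[#3:7@95] asks=[#4:5@102]
After op 5 [order #5] limit_sell(price=98, qty=10): fills=none; bids=[#3:7@95] asks=[#5:10@98 #4:5@102]
After op 6 [order #6] limit_buy(price=102, qty=5): fills=#6x#5:5@98; bids=[#3:7@95] asks=[#5:5@98 #4:5@102]
After op 7 [order #7] limit_buy(price=101, qty=10): fills=#7x#5:5@98; bids=[#7:5@101 #3:7@95] asks=[#4:5@102]
After op 8 [order #8] market_buy(qty=3): fills=#8x#4:3@102; bids=[#7:5@101 #3:7@95] asks=[#4:2@102]

Answer: 5@98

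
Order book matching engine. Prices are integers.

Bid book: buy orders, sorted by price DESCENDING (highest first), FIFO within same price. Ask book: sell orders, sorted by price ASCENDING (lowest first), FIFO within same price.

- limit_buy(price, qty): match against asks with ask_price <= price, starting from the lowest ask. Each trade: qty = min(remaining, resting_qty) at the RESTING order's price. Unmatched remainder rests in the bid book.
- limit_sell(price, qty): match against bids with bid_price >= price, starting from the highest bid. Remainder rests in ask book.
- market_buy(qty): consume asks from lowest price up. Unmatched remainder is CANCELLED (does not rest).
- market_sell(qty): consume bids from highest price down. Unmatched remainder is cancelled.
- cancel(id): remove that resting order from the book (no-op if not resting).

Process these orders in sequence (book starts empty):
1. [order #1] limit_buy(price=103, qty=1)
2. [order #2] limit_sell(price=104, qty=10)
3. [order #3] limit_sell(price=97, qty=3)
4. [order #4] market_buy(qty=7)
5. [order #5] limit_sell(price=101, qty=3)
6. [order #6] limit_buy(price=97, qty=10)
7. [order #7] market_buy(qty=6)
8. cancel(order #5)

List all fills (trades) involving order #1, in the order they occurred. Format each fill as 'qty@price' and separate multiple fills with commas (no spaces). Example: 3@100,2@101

Answer: 1@103

Derivation:
After op 1 [order #1] limit_buy(price=103, qty=1): fills=none; bids=[#1:1@103] asks=[-]
After op 2 [order #2] limit_sell(price=104, qty=10): fills=none; bids=[#1:1@103] asks=[#2:10@104]
After op 3 [order #3] limit_sell(price=97, qty=3): fills=#1x#3:1@103; bids=[-] asks=[#3:2@97 #2:10@104]
After op 4 [order #4] market_buy(qty=7): fills=#4x#3:2@97 #4x#2:5@104; bids=[-] asks=[#2:5@104]
After op 5 [order #5] limit_sell(price=101, qty=3): fills=none; bids=[-] asks=[#5:3@101 #2:5@104]
After op 6 [order #6] limit_buy(price=97, qty=10): fills=none; bids=[#6:10@97] asks=[#5:3@101 #2:5@104]
After op 7 [order #7] market_buy(qty=6): fills=#7x#5:3@101 #7x#2:3@104; bids=[#6:10@97] asks=[#2:2@104]
After op 8 cancel(order #5): fills=none; bids=[#6:10@97] asks=[#2:2@104]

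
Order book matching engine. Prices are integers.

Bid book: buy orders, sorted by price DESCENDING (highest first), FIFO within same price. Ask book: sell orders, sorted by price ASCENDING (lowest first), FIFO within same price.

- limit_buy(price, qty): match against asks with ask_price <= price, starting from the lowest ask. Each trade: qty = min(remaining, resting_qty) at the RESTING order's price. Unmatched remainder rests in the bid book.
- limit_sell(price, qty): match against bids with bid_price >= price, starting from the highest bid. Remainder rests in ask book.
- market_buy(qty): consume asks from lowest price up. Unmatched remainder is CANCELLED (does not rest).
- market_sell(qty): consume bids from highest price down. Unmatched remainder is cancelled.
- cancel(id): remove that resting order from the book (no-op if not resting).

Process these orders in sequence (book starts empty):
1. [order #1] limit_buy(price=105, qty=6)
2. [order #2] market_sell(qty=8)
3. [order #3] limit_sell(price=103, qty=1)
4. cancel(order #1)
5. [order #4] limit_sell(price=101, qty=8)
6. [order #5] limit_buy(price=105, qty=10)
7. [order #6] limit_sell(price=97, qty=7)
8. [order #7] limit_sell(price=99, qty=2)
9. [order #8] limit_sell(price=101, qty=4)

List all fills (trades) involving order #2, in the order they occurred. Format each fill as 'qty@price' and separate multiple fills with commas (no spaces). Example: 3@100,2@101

Answer: 6@105

Derivation:
After op 1 [order #1] limit_buy(price=105, qty=6): fills=none; bids=[#1:6@105] asks=[-]
After op 2 [order #2] market_sell(qty=8): fills=#1x#2:6@105; bids=[-] asks=[-]
After op 3 [order #3] limit_sell(price=103, qty=1): fills=none; bids=[-] asks=[#3:1@103]
After op 4 cancel(order #1): fills=none; bids=[-] asks=[#3:1@103]
After op 5 [order #4] limit_sell(price=101, qty=8): fills=none; bids=[-] asks=[#4:8@101 #3:1@103]
After op 6 [order #5] limit_buy(price=105, qty=10): fills=#5x#4:8@101 #5x#3:1@103; bids=[#5:1@105] asks=[-]
After op 7 [order #6] limit_sell(price=97, qty=7): fills=#5x#6:1@105; bids=[-] asks=[#6:6@97]
After op 8 [order #7] limit_sell(price=99, qty=2): fills=none; bids=[-] asks=[#6:6@97 #7:2@99]
After op 9 [order #8] limit_sell(price=101, qty=4): fills=none; bids=[-] asks=[#6:6@97 #7:2@99 #8:4@101]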